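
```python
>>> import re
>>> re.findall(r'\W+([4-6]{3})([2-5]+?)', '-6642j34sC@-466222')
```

Pattern: one or more of a non-word character; then exactly 3 of a character in [4-6] (captured); then one or more of a character in [2-5] (lazy) (captured).
Because the quantifier is non-greedy, it stops expanding at the earliest point where the rest of the pattern can succeed.
Scanning left to right: at [0:5] match '-6642', groups = ('664', '2'); at [10:16] match '@-4662', groups = ('466', '2').
Multiple groups make `findall` return tuples — one 2-tuple for each match.

[('664', '2'), ('466', '2')]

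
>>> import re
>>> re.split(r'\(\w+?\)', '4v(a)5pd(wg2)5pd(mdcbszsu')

The string is cut at each match, leaving 3 pieces.

['4v', '5pd', '5pd(mdcbszsu']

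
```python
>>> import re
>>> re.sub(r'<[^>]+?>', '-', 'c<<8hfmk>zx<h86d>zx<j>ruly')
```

'c-zx-zx-ruly'

Each match is replaced by '-'.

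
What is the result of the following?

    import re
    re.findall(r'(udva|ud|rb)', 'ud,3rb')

Scanning left to right: at [0:2] match 'ud', group 1 = 'ud'; at [4:6] match 'rb', group 1 = 'rb'.
With a single group, `findall` returns only what that group captured — 2 items.

['ud', 'rb']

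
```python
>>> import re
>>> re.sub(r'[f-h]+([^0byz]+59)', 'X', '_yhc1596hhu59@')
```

Pattern: one or more of a character in [f-h]; then one or more of any character except [0byz], then the literal '59' (captured).
Matches: at [2:13] → 'hc1596hhu59'.
`sub` substitutes 'X' at each match site.

'_yX@'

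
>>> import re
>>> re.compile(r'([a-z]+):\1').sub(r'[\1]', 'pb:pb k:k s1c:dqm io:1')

'[pb] [k] s1c:dqm io:1'

After group 1 captures some text, `\1` only succeeds where that same text appears again.
The replacement refers to a captured group, so each match is rewritten using its own captured text.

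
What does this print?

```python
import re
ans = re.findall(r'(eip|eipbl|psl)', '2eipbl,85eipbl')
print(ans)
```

Alternation tries branches left to right and keeps the first one that lets the overall match succeed at that position.
Because there's exactly one group, `findall` drops the full match and keeps group 1 from each hit.

['eip', 'eip']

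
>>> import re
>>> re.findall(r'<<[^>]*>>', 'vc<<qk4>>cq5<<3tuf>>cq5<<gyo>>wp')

['<<qk4>>', '<<3tuf>>', '<<gyo>>']

`findall` yields the raw match text (3 of them) because the pattern has no groups.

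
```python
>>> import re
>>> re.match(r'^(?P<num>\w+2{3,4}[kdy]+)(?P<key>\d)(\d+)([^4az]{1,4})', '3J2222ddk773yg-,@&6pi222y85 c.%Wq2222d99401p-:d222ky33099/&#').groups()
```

('3J2222ddk', '7', '73', 'yg-,')

The match spans [0:16] → '3J2222ddk773yg-,'.
Captured: group 1 = '3J2222ddk', group 2 = '7', group 3 = '73', group 4 = 'yg-,'.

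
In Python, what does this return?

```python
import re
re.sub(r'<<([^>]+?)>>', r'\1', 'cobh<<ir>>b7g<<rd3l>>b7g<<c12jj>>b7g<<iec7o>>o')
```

'cobhirb7grd3lb7gc12jjb7giec7oo'

Matches: at [4:10] → '<<ir>>'; at [13:21] → '<<rd3l>>'; at [24:33] → '<<c12jj>>'; at [36:45] → '<<iec7o>>'.
The replacement refers to a captured group, so each match is rewritten using its own captured text.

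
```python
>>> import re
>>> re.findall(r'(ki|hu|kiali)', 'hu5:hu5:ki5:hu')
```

['hu', 'hu', 'ki', 'hu']

`findall` collects group 1 from each match (4 total).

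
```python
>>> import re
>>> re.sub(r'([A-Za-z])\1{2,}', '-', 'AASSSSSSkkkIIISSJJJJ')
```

'AA---SS-'

A backreference is literal: `\1` must see the identical characters the first group matched.
Matches: at [2:8] → 'SSSSSS'; at [8:11] → 'kkk'; at [11:14] → 'III'; at [16:20] → 'JJJJ'.
Each match is replaced by '-'.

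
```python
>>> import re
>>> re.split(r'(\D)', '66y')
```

['66', 'y', '']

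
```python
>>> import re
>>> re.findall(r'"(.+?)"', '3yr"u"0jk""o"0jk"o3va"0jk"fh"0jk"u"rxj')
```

['u', '"o', 'o3va', 'fh', 'u']

Scanning left to right: at [3:6] match '"u"', group 1 = 'u'; at [9:13] match '""o"', group 1 = '"o'; at [16:22] match '"o3va"', group 1 = 'o3va'; at [25:29] match '"fh"', group 1 = 'fh'; at [32:35] match '"u"', group 1 = 'u'.
With a single group, `findall` returns only what that group captured — 5 items.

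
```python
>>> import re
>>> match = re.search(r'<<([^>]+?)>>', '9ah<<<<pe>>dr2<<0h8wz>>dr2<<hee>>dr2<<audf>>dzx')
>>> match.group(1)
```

'<<pe'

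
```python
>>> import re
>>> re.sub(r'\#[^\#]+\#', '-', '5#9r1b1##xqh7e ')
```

'5-#xqh7e '

Every occurrence is swapped for '-'.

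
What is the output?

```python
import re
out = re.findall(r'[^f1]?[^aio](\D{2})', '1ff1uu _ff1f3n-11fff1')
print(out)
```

['ff', 'uu', 'ff', 'n-', 'ff']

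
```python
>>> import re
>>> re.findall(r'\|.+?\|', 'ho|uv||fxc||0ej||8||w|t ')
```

The `?` after the quantifier makes it lazy — it takes as little as possible before letting the rest of the pattern try.
Walking the string: at [2:6] → '|uv|'; at [6:11] → '|fxc|'; at [11:16] → '|0ej|'; at [16:19] → '|8|'; at [19:22] → '|w|'.
Since nothing is captured, `findall` lists the 5 matched substrings directly.

['|uv|', '|fxc|', '|0ej|', '|8|', '|w|']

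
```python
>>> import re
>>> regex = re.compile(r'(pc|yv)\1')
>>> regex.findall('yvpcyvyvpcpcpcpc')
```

['yv', 'pc', 'pc']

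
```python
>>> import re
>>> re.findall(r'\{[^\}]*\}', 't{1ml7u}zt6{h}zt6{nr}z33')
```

['{1ml7u}', '{h}', '{nr}']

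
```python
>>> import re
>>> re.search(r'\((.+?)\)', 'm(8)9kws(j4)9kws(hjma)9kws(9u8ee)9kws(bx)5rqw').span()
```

(1, 4)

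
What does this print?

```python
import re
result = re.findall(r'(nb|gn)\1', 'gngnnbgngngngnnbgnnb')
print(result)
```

After group 1 captures some text, `\1` only succeeds where that same text appears again.
Walking the string: at [0:4] match 'gngn', group 1 = 'gn'; at [6:10] match 'gngn', group 1 = 'gn'; at [10:14] match 'gngn', group 1 = 'gn'.
One capturing group, so `findall` returns just the captured substring from each match — 3 in all.

['gn', 'gn', 'gn']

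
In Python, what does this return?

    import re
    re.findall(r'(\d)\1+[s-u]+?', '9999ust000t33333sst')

['9', '0', '3']

`\1` has to match the exact text group 1 already captured.
Walking the string: at [0:5] match '9999u', group 1 = '9'; at [7:11] match '000t', group 1 = '0'; at [11:17] match '33333s', group 1 = '3'.
`findall` collects group 1 from each match (3 total).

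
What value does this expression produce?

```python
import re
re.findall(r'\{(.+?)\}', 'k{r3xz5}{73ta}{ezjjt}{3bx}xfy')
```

Lazy quantifiers expand one character at a time until the remainder of the pattern can match.
Walking the string: at [1:8] match '{r3xz5}', group 1 = 'r3xz5'; at [8:14] match '{73ta}', group 1 = '73ta'; at [14:21] match '{ezjjt}', group 1 = 'ezjjt'; at [21:26] match '{3bx}', group 1 = '3bx'.
One capturing group, so `findall` returns just the captured substring from each match — 4 in all.

['r3xz5', '73ta', 'ezjjt', '3bx']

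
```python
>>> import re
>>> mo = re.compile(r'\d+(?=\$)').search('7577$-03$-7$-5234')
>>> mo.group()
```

'7577'

Lookahead/lookbehind check context without consuming it, so the matched span excludes the asserted characters.
Unlike `match`, `search` isn't anchored — it looks for the pattern anywhere in the string.
The match spans [0:4] → '7577'.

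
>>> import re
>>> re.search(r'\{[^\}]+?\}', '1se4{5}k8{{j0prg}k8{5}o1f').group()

'{5}'

The match spans [4:7] → '{5}'.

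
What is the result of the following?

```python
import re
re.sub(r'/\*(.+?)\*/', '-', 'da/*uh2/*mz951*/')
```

Matches: at [2:16] → '/*uh2/*mz951*/'.
Each match is replaced by '-'.

'da-'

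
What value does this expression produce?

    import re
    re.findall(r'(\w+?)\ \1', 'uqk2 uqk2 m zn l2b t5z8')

The backreference `\1` re-matches whatever the first group consumed, character for character.
Because there's exactly one group, `findall` drops the full match and keeps group 1 from the one hit.

['uqk2']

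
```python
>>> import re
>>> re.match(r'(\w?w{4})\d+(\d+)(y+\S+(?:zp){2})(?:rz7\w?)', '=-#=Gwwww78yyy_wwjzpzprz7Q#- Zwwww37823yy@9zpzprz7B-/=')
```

With `match`, the pattern is implicitly anchored at the beginning.
Here the string doesn't start with a match, so the call returns None.

None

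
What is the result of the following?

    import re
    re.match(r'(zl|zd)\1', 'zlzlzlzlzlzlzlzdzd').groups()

('zl',)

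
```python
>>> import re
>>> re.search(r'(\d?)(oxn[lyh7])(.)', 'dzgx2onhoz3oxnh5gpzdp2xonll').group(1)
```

Pattern: optionally a digit (captured); then the literal 'oxn', then one of [lyh7] (captured); then any character (captured).
`search` walks the string left to right and returns the first match it finds.
The match spans [10:16] → '3oxnh5'.
Captured: group 1 = '3', group 2 = 'oxnh', group 3 = '5'.

'3'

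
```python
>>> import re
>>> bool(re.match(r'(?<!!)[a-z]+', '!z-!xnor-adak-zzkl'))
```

False

Because the assertion is negative and zero-width, positions next to the forbidden text are skipped.
`re.match` won't scan ahead — the pattern has to work from the very first character.
Here the pattern fails at index 0, so the call returns None, and `bool(None)` is False.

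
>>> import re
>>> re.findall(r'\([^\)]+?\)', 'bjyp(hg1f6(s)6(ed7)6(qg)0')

With no groups in the pattern, `findall` gives back each whole match — 3 here.

['(hg1f6(s)', '(ed7)', '(qg)']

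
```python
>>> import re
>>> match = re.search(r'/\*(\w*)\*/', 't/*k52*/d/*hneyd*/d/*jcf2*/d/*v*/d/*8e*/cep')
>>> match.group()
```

The match spans [1:8] → '/*k52*/'.

'/*k52*/'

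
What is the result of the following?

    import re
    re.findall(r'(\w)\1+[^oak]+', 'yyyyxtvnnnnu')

The backreference `\1` re-matches whatever the first group consumed, character for character.
Scanning left to right: at [0:12] match 'yyyyxtvnnnnu', group 1 = 'y'.
Because there's exactly one group, `findall` drops the full match and keeps group 1 from the one hit.

['y']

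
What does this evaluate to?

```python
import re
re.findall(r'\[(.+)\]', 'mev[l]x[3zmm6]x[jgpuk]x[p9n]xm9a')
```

['l]x[3zmm6]x[jgpuk]x[p9n']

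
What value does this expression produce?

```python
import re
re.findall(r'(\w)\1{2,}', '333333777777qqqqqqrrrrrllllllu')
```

`\1` has to match the exact text group 1 already captured.
Scanning left to right: at [0:6] match '333333', group 1 = '3'; at [6:12] match '777777', group 1 = '7'; at [12:18] match 'qqqqqq', group 1 = 'q'; at [18:23] match 'rrrrr', group 1 = 'r'; at [23:29] match 'llllll', group 1 = 'l'.
Because there's exactly one group, `findall` drops the full match and keeps group 1 from each hit.

['3', '7', 'q', 'r', 'l']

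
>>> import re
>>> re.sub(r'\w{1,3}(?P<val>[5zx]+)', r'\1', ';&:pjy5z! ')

`\1` in the replacement pulls in group 1's text for each match.

';&:5z! '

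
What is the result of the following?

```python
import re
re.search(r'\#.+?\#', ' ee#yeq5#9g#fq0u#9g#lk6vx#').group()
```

A non-greedy quantifier consumes as few characters as it can — just enough that the remainder of the pattern still matches from where it stops; whatever follows it matches normally.
The match spans [3:9] → '#yeq5#'.

'#yeq5#'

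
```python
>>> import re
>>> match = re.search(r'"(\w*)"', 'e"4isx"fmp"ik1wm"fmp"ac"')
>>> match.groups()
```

`re.search` scans for the first position where the pattern succeeds.
The match spans [1:7] → '"4isx"'.
Captured: group 1 = '4isx'.

('4isx',)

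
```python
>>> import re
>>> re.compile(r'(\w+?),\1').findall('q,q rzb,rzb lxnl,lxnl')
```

['q', 'rzb', 'lxnl']

`\1` is not a pattern — it's the concrete string captured by group 1, re-applied verbatim.
Walking the string: at [0:3] match 'q,q', group 1 = 'q'; at [4:11] match 'rzb,rzb', group 1 = 'rzb'; at [12:21] match 'lxnl,lxnl', group 1 = 'lxnl'.
Because there's exactly one group, `findall` drops the full match and keeps group 1 from each hit.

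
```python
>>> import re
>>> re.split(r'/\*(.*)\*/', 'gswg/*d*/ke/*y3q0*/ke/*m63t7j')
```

['gswg', 'd*/ke/*y3q0', 'ke/*m63t7j']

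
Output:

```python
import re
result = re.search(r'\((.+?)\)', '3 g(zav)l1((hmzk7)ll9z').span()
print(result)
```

Lazy quantifiers expand one character at a time until the remainder of the pattern can match.
The match spans [3:8] → '(zav)'.

(3, 8)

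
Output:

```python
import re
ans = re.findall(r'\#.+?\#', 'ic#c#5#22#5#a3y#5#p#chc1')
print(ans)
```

With no groups in the pattern, `findall` gives back each whole match — 4 here.

['#c#', '#22#', '#a3y#', '#p#']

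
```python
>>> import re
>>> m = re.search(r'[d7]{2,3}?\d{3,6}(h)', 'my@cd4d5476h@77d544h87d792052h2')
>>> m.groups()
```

('h',)

The pattern matches 2 to 3 of one of [d7] (lazy), then 3 to 6 of a digit; then a literal 'h' (captured).
Unlike `match`, `search` isn't anchored — it looks for the pattern anywhere in the string.
The match spans [13:20] → '77d544h'.
Captured: group 1 = 'h'.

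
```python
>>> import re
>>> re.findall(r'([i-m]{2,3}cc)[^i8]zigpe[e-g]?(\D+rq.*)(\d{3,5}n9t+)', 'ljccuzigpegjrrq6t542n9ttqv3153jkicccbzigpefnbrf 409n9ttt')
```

Pattern: 2 to 3 of a character in [i-m], then the literal 'cc' (captured); then any character except [i8], then the literal 'zig'; then the literal 'pe', then optionally a character in [e-g]; then one or more of a non-digit, then the literal 'rq', then zero or more of any character (captured); then 3 to 5 of a digit, then the literal 'n9', then one or more of the literal 't' (captured).
Walking the string: at [0:56] match 'ljccuzigpegjrrq6t542n9ttqv3153jkicccbzigpefnbrf 409n9ttt', groups = ('ljcc', 'jrrq6t542n9ttqv3153jkicccbzigpefnbrf ', '409n9ttt').
With 3 capturing groups, `findall` returns a 3-tuple per match.

[('ljcc', 'jrrq6t542n9ttqv3153jkicccbzigpefnbrf ', '409n9ttt')]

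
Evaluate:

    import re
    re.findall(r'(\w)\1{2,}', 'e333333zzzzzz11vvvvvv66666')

`\1` has to match the exact text group 1 already captured.
Scanning left to right: at [1:7] match '333333', group 1 = '3'; at [7:13] match 'zzzzzz', group 1 = 'z'; at [15:21] match 'vvvvvv', group 1 = 'v'; at [21:26] match '66666', group 1 = '6'.
One capturing group, so `findall` returns just the captured substring from each match — 4 in all.

['3', 'z', 'v', '6']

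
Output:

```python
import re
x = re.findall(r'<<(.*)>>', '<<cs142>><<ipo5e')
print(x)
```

`findall` collects group 1 from the one match (1 total).

['cs142']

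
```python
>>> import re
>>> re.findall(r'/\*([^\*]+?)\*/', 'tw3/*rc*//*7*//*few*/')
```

['rc', '7', 'few']

Matches: at [3:9] match '/*rc*/', group 1 = 'rc'; at [9:14] match '/*7*/', group 1 = '7'; at [14:21] match '/*few*/', group 1 = 'few'.
With a single group, `findall` returns only what that group captured — 3 items.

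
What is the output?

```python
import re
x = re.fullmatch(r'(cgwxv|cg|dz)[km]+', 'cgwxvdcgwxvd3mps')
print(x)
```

`re.fullmatch` is like wrapping the pattern in `^…$` (in single-line mode).
Here the string isn't matched end-to-end, so the call returns None.

None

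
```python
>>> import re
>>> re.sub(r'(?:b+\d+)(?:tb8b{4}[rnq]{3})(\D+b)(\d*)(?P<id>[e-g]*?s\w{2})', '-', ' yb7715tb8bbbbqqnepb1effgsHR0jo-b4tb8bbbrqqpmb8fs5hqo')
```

' y-0jo-b4tb8bbbrqqpmb8fs5hqo'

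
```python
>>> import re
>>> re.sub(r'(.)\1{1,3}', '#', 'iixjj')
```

'#x#'

`\1` has to match the exact text group 1 already captured.
Matches: at [0:2] → 'ii'; at [3:5] → 'jj'.
Each match is replaced by '#'.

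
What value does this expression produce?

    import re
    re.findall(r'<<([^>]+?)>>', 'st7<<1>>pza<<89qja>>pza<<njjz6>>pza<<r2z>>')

Walking the string: at [3:8] match '<<1>>', group 1 = '1'; at [11:20] match '<<89qja>>', group 1 = '89qja'; at [23:32] match '<<njjz6>>', group 1 = 'njjz6'; at [35:42] match '<<r2z>>', group 1 = 'r2z'.
`findall` collects group 1 from each match (4 total).

['1', '89qja', 'njjz6', 'r2z']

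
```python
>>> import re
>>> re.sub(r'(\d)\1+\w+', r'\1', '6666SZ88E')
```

'6'

A backreference is literal: `\1` must see the identical characters the first group matched.
The replacement refers to a captured group, so each match is rewritten using its own captured text.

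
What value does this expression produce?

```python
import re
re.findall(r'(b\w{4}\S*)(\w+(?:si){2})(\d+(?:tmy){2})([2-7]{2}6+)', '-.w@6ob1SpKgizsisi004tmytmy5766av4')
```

`findall` packs the 4 group values into a tuple for every match.

[('b1SpKgi', 'zsisi', '004tmytmy', '5766')]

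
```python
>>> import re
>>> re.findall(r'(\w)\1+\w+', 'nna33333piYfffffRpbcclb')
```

`\1` has to match the exact text group 1 already captured.
`findall` collects group 1 from the one match (1 total).

['n']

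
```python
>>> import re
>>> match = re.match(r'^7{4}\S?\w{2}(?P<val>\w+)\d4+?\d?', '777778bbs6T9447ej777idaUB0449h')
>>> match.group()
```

'777778bbs6T9447ej777idaUB0449'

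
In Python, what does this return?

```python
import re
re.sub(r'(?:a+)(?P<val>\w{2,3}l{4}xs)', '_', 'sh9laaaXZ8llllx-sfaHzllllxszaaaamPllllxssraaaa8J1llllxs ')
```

'sh9laaaXZ8llllx-sf_z_sr_ '

This matches one or more of a literal 'a' (non-capturing group); then 2 to 3 of a word character, then exactly 4 of a literal 'l', then the literal 'xs' (captured as 'val').
Matches: at [18:27] → 'aHzllllxs'; at [28:40] → 'aaaamPllllxs'; at [42:55] → 'aaaa8J1llllxs'.
Every occurrence is swapped for '_'.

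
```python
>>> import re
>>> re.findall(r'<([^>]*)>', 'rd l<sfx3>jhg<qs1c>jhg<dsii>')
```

['sfx3', 'qs1c', 'dsii']

One capturing group, so `findall` returns just the captured substring from each match — 3 in all.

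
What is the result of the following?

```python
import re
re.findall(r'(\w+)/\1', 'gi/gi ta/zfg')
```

['gi']

`\1` has to match the exact text group 1 already captured.
Because there's exactly one group, `findall` drops the full match and keeps group 1 from the one hit.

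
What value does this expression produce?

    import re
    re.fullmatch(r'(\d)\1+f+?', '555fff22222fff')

None

The backreference `\1` re-matches whatever the first group consumed, character for character.
For `fullmatch`, every character of the input must be accounted for by the pattern.
Here the pattern can't cover the whole string, so the call returns None.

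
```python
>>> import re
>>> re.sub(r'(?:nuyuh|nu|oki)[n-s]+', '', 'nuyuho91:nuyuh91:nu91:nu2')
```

'91:nuyuh91:nu91:nu2'

`sub` substitutes '' at each match site.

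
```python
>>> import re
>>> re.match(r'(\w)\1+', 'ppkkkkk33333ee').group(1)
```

'p'

The match spans [0:2] → 'pp'.
Captured: group 1 = 'p'.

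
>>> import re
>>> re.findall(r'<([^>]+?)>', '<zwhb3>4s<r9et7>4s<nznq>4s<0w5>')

['zwhb3', 'r9et7', 'nznq', '0w5']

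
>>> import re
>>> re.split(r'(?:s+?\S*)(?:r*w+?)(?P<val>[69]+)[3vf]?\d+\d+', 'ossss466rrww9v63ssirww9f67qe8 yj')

Pattern: one or more of the literal 's' (lazy), then zero or more of a non-whitespace character (non-capturing group); then zero or more of the literal 'r', then one or more of a literal 'w' (lazy) (non-capturing group); then one or more of one of [69] (captured as 'val'); then optionally one of [3vf], then one or more of a digit; then one or more of a digit.
Matches to split on: at [1:26] → 'ssss466rrww9v63ssirww9f67'.
Because the pattern has a capturing group, `split` also inserts each captured text between the pieces.

['o', '9', 'qe8 yj']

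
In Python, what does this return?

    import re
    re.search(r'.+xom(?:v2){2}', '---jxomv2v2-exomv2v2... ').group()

The pattern matches one or more of any character; then the literal 'xom', then the literal 'v2' repeated 2 times.
Unlike `match`, `search` isn't anchored — it looks for the pattern anywhere in the string.
The match spans [0:20] → '---jxomv2v2-exomv2v2'.

'---jxomv2v2-exomv2v2'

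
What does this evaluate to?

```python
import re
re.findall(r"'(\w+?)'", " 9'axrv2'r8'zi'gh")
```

With a single group, `findall` returns only what that group captured — 2 items.

['axrv2', 'zi']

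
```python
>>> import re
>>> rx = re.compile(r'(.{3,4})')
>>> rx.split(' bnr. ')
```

['', ' bnr', '. ']

Because the pattern has a capturing group, `split` also inserts each captured text between the pieces.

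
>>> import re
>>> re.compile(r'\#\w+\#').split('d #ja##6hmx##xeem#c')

['d ', '', '', 'c']

`split` removes every match and returns the 4 fragments in between.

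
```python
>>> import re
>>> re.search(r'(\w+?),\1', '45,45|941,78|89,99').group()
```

'45,45'

`\1` has to match the exact text group 1 already captured.
`search` walks the string left to right and returns the first match it finds.
The match spans [0:5] → '45,45'.
Captured: group 1 = '45'.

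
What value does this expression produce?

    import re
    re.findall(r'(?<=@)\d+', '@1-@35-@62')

['1', '35', '62']

The positive lookaround only admits positions where the adjacent text matches; those characters stay outside the span.
Scanning left to right: at [1:2] → '1'; at [4:6] → '35'; at [8:10] → '62'.
`findall` yields the raw match text (3 of them) because the pattern has no groups.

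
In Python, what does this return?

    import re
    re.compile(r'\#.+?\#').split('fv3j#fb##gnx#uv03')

The `?` after the quantifier makes it lazy — it takes as little as possible before letting the rest of the pattern try.
The string is cut at each match, leaving 3 pieces.

['fv3j', '', 'uv03']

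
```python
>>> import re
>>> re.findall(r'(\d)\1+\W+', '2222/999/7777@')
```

A backreference is literal: `\1` must see the identical characters the first group matched.
Scanning left to right: at [0:5] match '2222/', group 1 = '2'; at [5:9] match '999/', group 1 = '9'; at [9:14] match '7777@', group 1 = '7'.
Because there's exactly one group, `findall` drops the full match and keeps group 1 from each hit.

['2', '9', '7']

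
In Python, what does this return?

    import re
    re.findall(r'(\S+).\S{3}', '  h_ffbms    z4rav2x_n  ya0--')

['h_f', 'z4rav', 'y']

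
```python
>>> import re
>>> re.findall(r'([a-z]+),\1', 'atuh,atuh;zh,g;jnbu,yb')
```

['atuh']

`\1` has to match the exact text group 1 already captured.
Walking the string: at [0:9] match 'atuh,atuh', group 1 = 'atuh'.
`findall` collects group 1 from the one match (1 total).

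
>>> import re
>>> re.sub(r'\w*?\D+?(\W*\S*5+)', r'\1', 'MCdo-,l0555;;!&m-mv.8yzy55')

'Cdo-,l0555;;!&m-mv.8yzy55'

This matches zero or more of a word character (lazy), then one or more of a non-digit (lazy); then zero or more of a non-word character, then zero or more of a non-whitespace character, then one or more of a literal '5' (captured).
Matches: at [0:26] → 'MCdo-,l0555;;!&m-mv.8yzy55'.
`\1` in the replacement pulls in group 1's text for each match.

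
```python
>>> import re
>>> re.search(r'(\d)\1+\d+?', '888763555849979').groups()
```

After group 1 captures some text, `\1` only succeeds where that same text appears again.
`search` walks the string left to right and returns the first match it finds.
The match spans [0:4] → '8887'.
Captured: group 1 = '8'.

('8',)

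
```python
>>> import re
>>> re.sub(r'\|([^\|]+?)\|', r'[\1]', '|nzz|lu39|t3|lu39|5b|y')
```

'[nzz]lu39[t3]lu39[5b]y'

Matches: at [0:5] → '|nzz|'; at [9:13] → '|t3|'; at [17:21] → '|5b|'.
Each match is replaced using the text its own group 1 captured.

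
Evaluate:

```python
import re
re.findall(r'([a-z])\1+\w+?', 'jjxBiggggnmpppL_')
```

['j', 'g', 'p']

After group 1 captures some text, `\1` only succeeds where that same text appears again.
Because there's exactly one group, `findall` drops the full match and keeps group 1 from each hit.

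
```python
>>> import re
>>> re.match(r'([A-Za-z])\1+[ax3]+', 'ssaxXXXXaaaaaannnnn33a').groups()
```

The match spans [0:4] → 'ssax'.
Captured: group 1 = 's'.

('s',)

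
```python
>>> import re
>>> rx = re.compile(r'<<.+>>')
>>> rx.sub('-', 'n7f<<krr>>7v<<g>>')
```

'n7f-'

Matches: at [3:17] → '<<krr>>7v<<g>>'.
`sub` substitutes '-' at each match site.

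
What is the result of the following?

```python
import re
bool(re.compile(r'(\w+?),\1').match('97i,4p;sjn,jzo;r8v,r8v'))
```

False

The backreference `\1` re-matches whatever the first group consumed, character for character.
With `match`, the pattern is implicitly anchored at the beginning.
Here the pattern fails at index 0, so the call returns None, and `bool(None)` is False.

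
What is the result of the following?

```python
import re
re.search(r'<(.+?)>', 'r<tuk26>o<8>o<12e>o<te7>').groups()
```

The match spans [1:8] → '<tuk26>'.
Captured: group 1 = 'tuk26'.

('tuk26',)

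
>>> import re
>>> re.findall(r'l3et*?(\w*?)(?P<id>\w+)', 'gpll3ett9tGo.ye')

[('', 'tt9tGo')]

Because the quantifier is non-greedy, it stops expanding at the earliest point where the rest of the pattern can succeed.
`findall` packs the 2 group values into a tuple for every match.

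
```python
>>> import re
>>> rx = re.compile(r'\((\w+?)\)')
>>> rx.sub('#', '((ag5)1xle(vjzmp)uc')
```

`sub` substitutes '#' at each match site.

'(#1xle#uc'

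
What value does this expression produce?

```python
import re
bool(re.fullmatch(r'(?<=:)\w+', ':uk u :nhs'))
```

False

`re.fullmatch` is like wrapping the pattern in `^…$` (in single-line mode).
Here there's no way to consume every character, so the call returns None, and `bool(None)` is False.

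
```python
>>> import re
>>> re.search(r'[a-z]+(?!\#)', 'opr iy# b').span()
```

Because the assertion is negative and zero-width, positions next to the forbidden text are skipped.
The match spans [0:3] → 'opr'.

(0, 3)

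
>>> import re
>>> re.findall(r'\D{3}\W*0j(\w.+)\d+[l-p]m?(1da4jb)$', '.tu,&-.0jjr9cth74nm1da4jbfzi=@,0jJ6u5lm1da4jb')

[('jr9cth74nm1da4jbfzi=@,0jJ6u', '1da4jb')]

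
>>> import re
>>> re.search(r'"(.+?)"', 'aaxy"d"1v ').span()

(4, 7)

`search` walks the string left to right and returns the first match it finds.
The match spans [4:7] → '"d"'.
Captured: group 1 = 'd'.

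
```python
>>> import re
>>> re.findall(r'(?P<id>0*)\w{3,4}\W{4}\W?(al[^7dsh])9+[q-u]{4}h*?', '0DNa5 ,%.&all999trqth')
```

[('0', 'all')]

The pattern matches zero or more of a literal '0' (captured as 'id'); then 3 to 4 of a word character, then exactly 4 of a non-word character, then optionally a non-word character; then the literal 'al', then any character except [7dsh] (captured); then one or more of a literal '9', then exactly 4 of a character in [q-u], then zero or more of a literal 'h' (lazy).
Scanning left to right: at [0:20] match '0DNa5 ,%.&all999trqt', groups = ('0', 'all').
`findall` packs the 2 group values into a tuple for every match.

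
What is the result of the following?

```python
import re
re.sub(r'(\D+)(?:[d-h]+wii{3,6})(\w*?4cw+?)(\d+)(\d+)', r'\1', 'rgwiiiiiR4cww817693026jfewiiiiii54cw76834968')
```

'rjf'

The pattern matches one or more of a non-digit (captured); then one or more of a character in [d-h], then the literal 'wi', then 3 to 6 of the literal 'i' (non-capturing group); then zero or more of a word character (lazy), then the literal '4c', then one or more of the literal 'w' (lazy) (captured); then one or more of a digit (captured); then one or more of a digit (captured).
Matches: at [0:22] → 'rgwiiiiiR4cww817693026'; at [22:44] → 'jfewiiiiii54cw76834968'.
Each match is replaced using the text its own group 1 captured.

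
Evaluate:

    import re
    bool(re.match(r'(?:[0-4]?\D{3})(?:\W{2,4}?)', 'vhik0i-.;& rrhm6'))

`re.match` only tries the pattern at the start of the string.
Here position 0 doesn't satisfy it, so the call returns None, and `bool(None)` is False.

False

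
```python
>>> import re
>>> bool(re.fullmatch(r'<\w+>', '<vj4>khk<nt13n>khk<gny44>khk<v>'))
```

False

`re.fullmatch` requires the pattern to consume the entire string.
Here the string isn't matched end-to-end, so the call returns None, and `bool(None)` is False.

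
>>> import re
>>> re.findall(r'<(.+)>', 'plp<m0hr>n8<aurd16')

['m0hr']

Matches: at [3:9] match '<m0hr>', group 1 = 'm0hr'.
Because there's exactly one group, `findall` drops the full match and keeps group 1 from the one hit.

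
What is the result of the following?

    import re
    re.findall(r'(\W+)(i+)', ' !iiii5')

[(' !', 'iiii')]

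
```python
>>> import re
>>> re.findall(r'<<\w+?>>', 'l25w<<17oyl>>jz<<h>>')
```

['<<17oyl>>', '<<h>>']

Matches: at [4:13] → '<<17oyl>>'; at [15:20] → '<<h>>'.
No capturing groups, so `findall` returns the 2 full match strings.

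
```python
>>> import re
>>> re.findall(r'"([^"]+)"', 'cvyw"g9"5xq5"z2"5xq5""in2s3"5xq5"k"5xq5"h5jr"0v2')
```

Walking the string: at [4:8] match '"g9"', group 1 = 'g9'; at [12:16] match '"z2"', group 1 = 'z2'; at [21:28] match '"in2s3"', group 1 = 'in2s3'; at [32:35] match '"k"', group 1 = 'k'; at [39:45] match '"h5jr"', group 1 = 'h5jr'.
One capturing group, so `findall` returns just the captured substring from each match — 5 in all.

['g9', 'z2', 'in2s3', 'k', 'h5jr']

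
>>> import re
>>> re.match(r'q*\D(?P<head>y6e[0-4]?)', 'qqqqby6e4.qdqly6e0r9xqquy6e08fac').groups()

('y6e4',)

The match spans [0:9] → 'qqqqby6e4'.
Captured: group 1 = 'y6e4'.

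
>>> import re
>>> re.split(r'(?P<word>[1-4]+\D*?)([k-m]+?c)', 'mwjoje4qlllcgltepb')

The pattern matches one or more of a character in [1-4], then zero or more of a non-digit (lazy) (captured as 'word'); then one or more of a character in [k-m] (lazy), then a literal 'c' (captured).
A non-greedy quantifier consumes as few characters as it can — just enough that the remainder of the pattern still matches from where it stops; whatever follows it matches normally.
Matches to split on: at [6:12] → '4qlllc'.
The group in the pattern means `split` returns the separators' captures alongside the pieces.

['mwjoje', '4q', 'lllc', 'gltepb']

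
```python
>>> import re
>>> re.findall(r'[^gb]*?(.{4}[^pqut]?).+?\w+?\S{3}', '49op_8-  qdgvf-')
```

['49op_']

Pattern: zero or more of any character except [gb] (lazy); then exactly 4 of any character, then optionally any character except [pqut] (captured); then one or more of any character (lazy), then one or more of a word character (lazy); then exactly 3 of a non-whitespace character.
A `+?`/`*?`/`{m,n}?` starts at its minimum and grows only as far as needed for what follows to match.
Matches: at [0:13] match '49op_8-  qdgv', group 1 = '49op_'.
One capturing group, so `findall` returns just the captured substring from the one match — 1 in all.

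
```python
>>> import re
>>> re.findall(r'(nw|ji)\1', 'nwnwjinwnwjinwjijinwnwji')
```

A backreference is literal: `\1` must see the identical characters the first group matched.
One capturing group, so `findall` returns just the captured substring from each match — 4 in all.

['nw', 'nw', 'ji', 'nw']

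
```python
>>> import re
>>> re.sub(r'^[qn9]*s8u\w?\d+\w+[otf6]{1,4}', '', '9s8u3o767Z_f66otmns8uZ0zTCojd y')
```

'jd y'

Pattern: anchored at the start of the string; then zero or more of one of [qn9], then the literal 's8', then a literal 'u'; then optionally a word character, then one or more of a digit; then one or more of a word character, then 1 to 4 of one of [otf6].
Matches: at [0:27] → '9s8u3o767Z_f66otmns8uZ0zTCo'.
`sub` substitutes '' at each match site.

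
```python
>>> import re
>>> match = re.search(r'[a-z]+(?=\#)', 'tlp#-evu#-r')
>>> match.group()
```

Because the assertion is zero-width, the text it checks is not consumed and won't appear in the result.
`re.search` tries every starting position until one works.
The match spans [0:3] → 'tlp'.

'tlp'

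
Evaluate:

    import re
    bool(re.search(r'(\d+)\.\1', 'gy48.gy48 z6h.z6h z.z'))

False

A backreference is literal: `\1` must see the identical characters the first group matched.
`re.search` scans for the first position where the pattern succeeds.
Here no position works, so the call returns None, and `bool(None)` is False.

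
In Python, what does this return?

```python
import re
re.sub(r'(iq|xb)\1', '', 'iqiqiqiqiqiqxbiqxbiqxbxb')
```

'xbiqxbiq'

The backreference `\1` re-matches whatever the first group consumed, character for character.
`sub` substitutes '' at each match site.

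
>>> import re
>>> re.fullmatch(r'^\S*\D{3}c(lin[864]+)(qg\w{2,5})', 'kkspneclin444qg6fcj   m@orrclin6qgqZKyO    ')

None

`re.fullmatch` is like wrapping the pattern in `^…$` (in single-line mode).
Here the string isn't matched end-to-end, so the call returns None.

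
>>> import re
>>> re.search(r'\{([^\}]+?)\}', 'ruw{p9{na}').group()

`re.search` scans for the first position where the pattern succeeds.
The match spans [3:10] → '{p9{na}'.
Captured: group 1 = 'p9{na'.

'{p9{na}'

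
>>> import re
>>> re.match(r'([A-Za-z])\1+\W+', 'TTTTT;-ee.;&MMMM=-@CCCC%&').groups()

('T',)

A backreference is literal: `\1` must see the identical characters the first group matched.
`re.match` only tries the pattern at the start of the string.
The match spans [0:7] → 'TTTTT;-'.
Captured: group 1 = 'T'.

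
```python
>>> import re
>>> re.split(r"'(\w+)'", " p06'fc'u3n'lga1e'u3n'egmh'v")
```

[' p06', 'fc', 'u3n', 'lga1e', 'u3n', 'egmh', 'v']

Because the pattern has a capturing group, `split` also inserts each captured text between the pieces.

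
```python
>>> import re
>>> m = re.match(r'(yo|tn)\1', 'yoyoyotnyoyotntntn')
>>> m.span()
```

`match` is anchored at position 0; if the pattern doesn't fit there, it returns None.
The match spans [0:4] → 'yoyo'.

(0, 4)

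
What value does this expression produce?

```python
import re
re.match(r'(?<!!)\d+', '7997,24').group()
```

`(?!…)`/`(?<!…)` only lets a position through if the neighbouring text does NOT match; no characters are consumed.
`re.match` only tries the pattern at the start of the string.
The match spans [0:4] → '7997'.

'7997'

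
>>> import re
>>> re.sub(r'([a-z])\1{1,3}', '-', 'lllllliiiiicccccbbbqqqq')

'---i-c--'

`\1` is not a pattern — it's the concrete string captured by group 1, re-applied verbatim.
Matches: at [0:4] → 'llll'; at [4:6] → 'll'; at [6:10] → 'iiii'; at [11:15] → 'cccc'; at [16:19] → 'bbb'; ….
`sub` substitutes '-' at each match site.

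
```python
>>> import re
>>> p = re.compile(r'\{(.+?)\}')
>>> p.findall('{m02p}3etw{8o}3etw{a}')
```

['m02p', '8o', 'a']

With a single group, `findall` returns only what that group captured — 3 items.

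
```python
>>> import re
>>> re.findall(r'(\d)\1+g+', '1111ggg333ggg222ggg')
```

After group 1 captures some text, `\1` only succeeds where that same text appears again.
Because there's exactly one group, `findall` drops the full match and keeps group 1 from each hit.

['1', '3', '2']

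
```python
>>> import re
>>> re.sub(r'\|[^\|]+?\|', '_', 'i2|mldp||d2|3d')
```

'i2__3d'

`sub` substitutes '_' at each match site.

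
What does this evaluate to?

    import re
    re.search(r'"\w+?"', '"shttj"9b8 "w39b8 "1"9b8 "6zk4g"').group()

The match spans [0:7] → '"shttj"'.

'"shttj"'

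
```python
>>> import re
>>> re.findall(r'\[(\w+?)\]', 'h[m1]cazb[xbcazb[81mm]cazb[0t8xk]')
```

['m1', '81mm', '0t8xk']

Matches: at [1:5] match '[m1]', group 1 = 'm1'; at [16:22] match '[81mm]', group 1 = '81mm'; at [26:33] match '[0t8xk]', group 1 = '0t8xk'.
One capturing group, so `findall` returns just the captured substring from each match — 3 in all.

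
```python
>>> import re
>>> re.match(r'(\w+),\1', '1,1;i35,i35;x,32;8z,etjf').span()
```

`\1` has to match the exact text group 1 already captured.
`match` is anchored at position 0; if the pattern doesn't fit there, it returns None.
The match spans [0:3] → '1,1'.
Captured: group 1 = '1'.

(0, 3)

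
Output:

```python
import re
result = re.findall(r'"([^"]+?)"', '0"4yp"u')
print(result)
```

['4yp']

With a single group, `findall` returns only what that group captured — 1 item.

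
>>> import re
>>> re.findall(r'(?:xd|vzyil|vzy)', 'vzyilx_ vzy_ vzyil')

['vzyil', 'vzy', 'vzyil']

Alternation isn't longest-match — the leftmost alternative that fits at this position is chosen.
No capturing groups, so `findall` returns the 3 full match strings.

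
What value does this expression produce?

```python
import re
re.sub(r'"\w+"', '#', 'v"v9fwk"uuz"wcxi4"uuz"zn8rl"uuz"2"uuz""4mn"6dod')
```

'v#uuz#uuz#uuz#uuz"#6dod'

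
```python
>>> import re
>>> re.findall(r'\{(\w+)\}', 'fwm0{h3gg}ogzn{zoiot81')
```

['h3gg']

Scanning left to right: at [4:10] match '{h3gg}', group 1 = 'h3gg'.
One capturing group, so `findall` returns just the captured substring from the one match — 1 in all.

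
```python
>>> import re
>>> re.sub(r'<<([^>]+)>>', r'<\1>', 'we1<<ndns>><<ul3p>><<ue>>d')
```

'we1<ndns><ul3p><ue>d'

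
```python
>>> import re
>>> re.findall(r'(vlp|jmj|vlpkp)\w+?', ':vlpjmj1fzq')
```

['vlp']

Scanning left to right: at [1:5] match 'vlpj', group 1 = 'vlp'.
One capturing group, so `findall` returns just the captured substring from the one match — 1 in all.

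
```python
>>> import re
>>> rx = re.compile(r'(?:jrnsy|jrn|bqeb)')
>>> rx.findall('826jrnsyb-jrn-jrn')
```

['jrnsy', 'jrn', 'jrn']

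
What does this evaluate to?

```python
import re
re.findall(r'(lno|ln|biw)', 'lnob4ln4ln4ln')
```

['lno', 'ln', 'ln', 'ln']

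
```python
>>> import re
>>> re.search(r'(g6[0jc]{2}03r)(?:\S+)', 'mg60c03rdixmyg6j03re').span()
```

(1, 20)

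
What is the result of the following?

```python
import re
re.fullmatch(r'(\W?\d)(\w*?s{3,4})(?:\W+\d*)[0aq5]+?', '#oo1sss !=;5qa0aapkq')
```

The pattern matches optionally a non-word character, then a digit (captured); then zero or more of a word character (lazy), then 3 to 4 of the literal 's' (captured); then one or more of a non-word character, then zero or more of a digit (non-capturing group); then one or more of one of [0aq5] (lazy).
`re.fullmatch` requires the pattern to consume the entire string.
Here there's no way to consume every character, so the call returns None.

None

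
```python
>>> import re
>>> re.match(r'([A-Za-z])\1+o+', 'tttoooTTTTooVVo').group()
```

'tttooo'

A backreference is literal: `\1` must see the identical characters the first group matched.
`match` is anchored at position 0; if the pattern doesn't fit there, it returns None.
The match spans [0:6] → 'tttooo'.
Captured: group 1 = 't'.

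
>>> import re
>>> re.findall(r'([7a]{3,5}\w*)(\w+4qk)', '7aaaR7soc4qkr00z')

[('7aaaR7so', 'c4qk')]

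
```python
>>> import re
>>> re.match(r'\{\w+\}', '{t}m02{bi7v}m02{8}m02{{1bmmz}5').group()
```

'{t}'

`re.match` only tries the pattern at the start of the string.
The match spans [0:3] → '{t}'.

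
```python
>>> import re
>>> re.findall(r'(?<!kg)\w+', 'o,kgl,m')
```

`(?!…)`/`(?<!…)` only lets a position through if the neighbouring text does NOT match; no characters are consumed.
Walking the string: at [0:1] → 'o'; at [2:5] → 'kgl'; at [6:7] → 'm'.
No capturing groups, so `findall` returns the 3 full match strings.

['o', 'kgl', 'm']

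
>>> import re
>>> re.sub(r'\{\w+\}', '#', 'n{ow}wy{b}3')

'n#wy#3'

Matches: at [1:5] → '{ow}'; at [7:10] → '{b}'.
Each match is replaced by '#'.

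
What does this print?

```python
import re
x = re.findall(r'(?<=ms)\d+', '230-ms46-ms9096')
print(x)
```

['46', '9096']

Lookahead/lookbehind check context without consuming it, so the matched span excludes the asserted characters.
No capturing groups, so `findall` returns the 2 full match strings.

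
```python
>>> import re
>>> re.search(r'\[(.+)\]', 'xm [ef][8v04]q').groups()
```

('ef][8v04',)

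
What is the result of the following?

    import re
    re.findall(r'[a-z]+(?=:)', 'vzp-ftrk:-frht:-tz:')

The positive lookaround only admits positions where the adjacent text matches; those characters stay outside the span.
Scanning left to right: at [4:8] → 'ftrk'; at [10:14] → 'frht'; at [16:18] → 'tz'.
With no groups in the pattern, `findall` gives back each whole match — 3 here.

['ftrk', 'frht', 'tz']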